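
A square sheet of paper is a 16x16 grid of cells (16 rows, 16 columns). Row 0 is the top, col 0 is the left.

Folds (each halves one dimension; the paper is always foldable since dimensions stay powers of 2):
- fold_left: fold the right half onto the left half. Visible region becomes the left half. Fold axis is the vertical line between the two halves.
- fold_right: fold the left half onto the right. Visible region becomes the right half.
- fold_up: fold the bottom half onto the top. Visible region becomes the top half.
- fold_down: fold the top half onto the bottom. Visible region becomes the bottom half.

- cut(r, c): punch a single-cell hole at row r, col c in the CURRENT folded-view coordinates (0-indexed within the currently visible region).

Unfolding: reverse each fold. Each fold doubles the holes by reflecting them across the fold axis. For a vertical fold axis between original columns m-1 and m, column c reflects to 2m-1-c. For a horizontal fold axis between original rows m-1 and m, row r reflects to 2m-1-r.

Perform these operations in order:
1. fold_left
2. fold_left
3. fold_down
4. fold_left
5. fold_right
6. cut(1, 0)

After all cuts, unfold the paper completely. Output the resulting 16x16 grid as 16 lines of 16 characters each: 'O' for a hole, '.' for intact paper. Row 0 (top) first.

Op 1 fold_left: fold axis v@8; visible region now rows[0,16) x cols[0,8) = 16x8
Op 2 fold_left: fold axis v@4; visible region now rows[0,16) x cols[0,4) = 16x4
Op 3 fold_down: fold axis h@8; visible region now rows[8,16) x cols[0,4) = 8x4
Op 4 fold_left: fold axis v@2; visible region now rows[8,16) x cols[0,2) = 8x2
Op 5 fold_right: fold axis v@1; visible region now rows[8,16) x cols[1,2) = 8x1
Op 6 cut(1, 0): punch at orig (9,1); cuts so far [(9, 1)]; region rows[8,16) x cols[1,2) = 8x1
Unfold 1 (reflect across v@1): 2 holes -> [(9, 0), (9, 1)]
Unfold 2 (reflect across v@2): 4 holes -> [(9, 0), (9, 1), (9, 2), (9, 3)]
Unfold 3 (reflect across h@8): 8 holes -> [(6, 0), (6, 1), (6, 2), (6, 3), (9, 0), (9, 1), (9, 2), (9, 3)]
Unfold 4 (reflect across v@4): 16 holes -> [(6, 0), (6, 1), (6, 2), (6, 3), (6, 4), (6, 5), (6, 6), (6, 7), (9, 0), (9, 1), (9, 2), (9, 3), (9, 4), (9, 5), (9, 6), (9, 7)]
Unfold 5 (reflect across v@8): 32 holes -> [(6, 0), (6, 1), (6, 2), (6, 3), (6, 4), (6, 5), (6, 6), (6, 7), (6, 8), (6, 9), (6, 10), (6, 11), (6, 12), (6, 13), (6, 14), (6, 15), (9, 0), (9, 1), (9, 2), (9, 3), (9, 4), (9, 5), (9, 6), (9, 7), (9, 8), (9, 9), (9, 10), (9, 11), (9, 12), (9, 13), (9, 14), (9, 15)]

Answer: ................
................
................
................
................
................
OOOOOOOOOOOOOOOO
................
................
OOOOOOOOOOOOOOOO
................
................
................
................
................
................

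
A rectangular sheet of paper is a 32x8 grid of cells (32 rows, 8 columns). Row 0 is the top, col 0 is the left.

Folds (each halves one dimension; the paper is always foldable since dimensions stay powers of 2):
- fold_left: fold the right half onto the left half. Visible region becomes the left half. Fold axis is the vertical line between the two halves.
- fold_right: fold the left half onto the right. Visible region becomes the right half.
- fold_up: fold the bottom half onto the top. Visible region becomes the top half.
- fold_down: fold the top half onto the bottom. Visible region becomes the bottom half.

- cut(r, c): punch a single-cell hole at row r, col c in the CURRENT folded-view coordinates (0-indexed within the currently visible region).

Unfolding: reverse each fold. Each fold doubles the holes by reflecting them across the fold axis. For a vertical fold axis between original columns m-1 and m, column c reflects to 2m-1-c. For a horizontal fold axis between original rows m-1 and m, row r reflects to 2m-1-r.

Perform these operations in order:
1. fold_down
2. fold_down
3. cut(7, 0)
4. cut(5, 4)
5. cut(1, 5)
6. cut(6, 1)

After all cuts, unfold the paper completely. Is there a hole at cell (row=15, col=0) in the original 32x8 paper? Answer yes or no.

Op 1 fold_down: fold axis h@16; visible region now rows[16,32) x cols[0,8) = 16x8
Op 2 fold_down: fold axis h@24; visible region now rows[24,32) x cols[0,8) = 8x8
Op 3 cut(7, 0): punch at orig (31,0); cuts so far [(31, 0)]; region rows[24,32) x cols[0,8) = 8x8
Op 4 cut(5, 4): punch at orig (29,4); cuts so far [(29, 4), (31, 0)]; region rows[24,32) x cols[0,8) = 8x8
Op 5 cut(1, 5): punch at orig (25,5); cuts so far [(25, 5), (29, 4), (31, 0)]; region rows[24,32) x cols[0,8) = 8x8
Op 6 cut(6, 1): punch at orig (30,1); cuts so far [(25, 5), (29, 4), (30, 1), (31, 0)]; region rows[24,32) x cols[0,8) = 8x8
Unfold 1 (reflect across h@24): 8 holes -> [(16, 0), (17, 1), (18, 4), (22, 5), (25, 5), (29, 4), (30, 1), (31, 0)]
Unfold 2 (reflect across h@16): 16 holes -> [(0, 0), (1, 1), (2, 4), (6, 5), (9, 5), (13, 4), (14, 1), (15, 0), (16, 0), (17, 1), (18, 4), (22, 5), (25, 5), (29, 4), (30, 1), (31, 0)]
Holes: [(0, 0), (1, 1), (2, 4), (6, 5), (9, 5), (13, 4), (14, 1), (15, 0), (16, 0), (17, 1), (18, 4), (22, 5), (25, 5), (29, 4), (30, 1), (31, 0)]

Answer: yes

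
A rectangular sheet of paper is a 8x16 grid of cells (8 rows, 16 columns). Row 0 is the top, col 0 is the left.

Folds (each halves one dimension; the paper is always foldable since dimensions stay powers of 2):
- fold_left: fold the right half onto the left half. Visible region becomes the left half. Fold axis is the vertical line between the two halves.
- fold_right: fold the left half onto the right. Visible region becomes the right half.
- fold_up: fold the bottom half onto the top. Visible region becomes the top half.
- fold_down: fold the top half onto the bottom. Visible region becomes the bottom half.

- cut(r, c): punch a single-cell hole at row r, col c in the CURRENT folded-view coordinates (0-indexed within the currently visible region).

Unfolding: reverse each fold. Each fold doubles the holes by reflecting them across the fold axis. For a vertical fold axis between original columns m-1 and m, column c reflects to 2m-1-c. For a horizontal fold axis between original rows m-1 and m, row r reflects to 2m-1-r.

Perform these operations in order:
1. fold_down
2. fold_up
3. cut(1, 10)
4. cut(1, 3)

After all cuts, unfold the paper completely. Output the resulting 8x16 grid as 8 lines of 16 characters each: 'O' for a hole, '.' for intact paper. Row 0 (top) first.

Answer: ................
...O......O.....
...O......O.....
................
................
...O......O.....
...O......O.....
................

Derivation:
Op 1 fold_down: fold axis h@4; visible region now rows[4,8) x cols[0,16) = 4x16
Op 2 fold_up: fold axis h@6; visible region now rows[4,6) x cols[0,16) = 2x16
Op 3 cut(1, 10): punch at orig (5,10); cuts so far [(5, 10)]; region rows[4,6) x cols[0,16) = 2x16
Op 4 cut(1, 3): punch at orig (5,3); cuts so far [(5, 3), (5, 10)]; region rows[4,6) x cols[0,16) = 2x16
Unfold 1 (reflect across h@6): 4 holes -> [(5, 3), (5, 10), (6, 3), (6, 10)]
Unfold 2 (reflect across h@4): 8 holes -> [(1, 3), (1, 10), (2, 3), (2, 10), (5, 3), (5, 10), (6, 3), (6, 10)]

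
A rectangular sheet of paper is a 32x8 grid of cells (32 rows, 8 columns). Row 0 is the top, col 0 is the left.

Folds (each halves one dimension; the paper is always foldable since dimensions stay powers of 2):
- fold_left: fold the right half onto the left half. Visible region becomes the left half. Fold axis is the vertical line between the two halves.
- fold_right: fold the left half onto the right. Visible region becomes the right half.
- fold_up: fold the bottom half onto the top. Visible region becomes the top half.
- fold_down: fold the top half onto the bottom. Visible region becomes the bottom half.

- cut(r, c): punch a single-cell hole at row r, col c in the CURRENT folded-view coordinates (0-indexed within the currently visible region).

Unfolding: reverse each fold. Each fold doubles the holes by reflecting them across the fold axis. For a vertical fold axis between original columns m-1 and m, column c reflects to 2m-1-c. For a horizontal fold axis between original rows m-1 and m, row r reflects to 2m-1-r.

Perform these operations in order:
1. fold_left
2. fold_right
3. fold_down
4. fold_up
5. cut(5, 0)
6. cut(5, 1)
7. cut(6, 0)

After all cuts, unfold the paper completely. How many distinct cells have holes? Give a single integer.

Op 1 fold_left: fold axis v@4; visible region now rows[0,32) x cols[0,4) = 32x4
Op 2 fold_right: fold axis v@2; visible region now rows[0,32) x cols[2,4) = 32x2
Op 3 fold_down: fold axis h@16; visible region now rows[16,32) x cols[2,4) = 16x2
Op 4 fold_up: fold axis h@24; visible region now rows[16,24) x cols[2,4) = 8x2
Op 5 cut(5, 0): punch at orig (21,2); cuts so far [(21, 2)]; region rows[16,24) x cols[2,4) = 8x2
Op 6 cut(5, 1): punch at orig (21,3); cuts so far [(21, 2), (21, 3)]; region rows[16,24) x cols[2,4) = 8x2
Op 7 cut(6, 0): punch at orig (22,2); cuts so far [(21, 2), (21, 3), (22, 2)]; region rows[16,24) x cols[2,4) = 8x2
Unfold 1 (reflect across h@24): 6 holes -> [(21, 2), (21, 3), (22, 2), (25, 2), (26, 2), (26, 3)]
Unfold 2 (reflect across h@16): 12 holes -> [(5, 2), (5, 3), (6, 2), (9, 2), (10, 2), (10, 3), (21, 2), (21, 3), (22, 2), (25, 2), (26, 2), (26, 3)]
Unfold 3 (reflect across v@2): 24 holes -> [(5, 0), (5, 1), (5, 2), (5, 3), (6, 1), (6, 2), (9, 1), (9, 2), (10, 0), (10, 1), (10, 2), (10, 3), (21, 0), (21, 1), (21, 2), (21, 3), (22, 1), (22, 2), (25, 1), (25, 2), (26, 0), (26, 1), (26, 2), (26, 3)]
Unfold 4 (reflect across v@4): 48 holes -> [(5, 0), (5, 1), (5, 2), (5, 3), (5, 4), (5, 5), (5, 6), (5, 7), (6, 1), (6, 2), (6, 5), (6, 6), (9, 1), (9, 2), (9, 5), (9, 6), (10, 0), (10, 1), (10, 2), (10, 3), (10, 4), (10, 5), (10, 6), (10, 7), (21, 0), (21, 1), (21, 2), (21, 3), (21, 4), (21, 5), (21, 6), (21, 7), (22, 1), (22, 2), (22, 5), (22, 6), (25, 1), (25, 2), (25, 5), (25, 6), (26, 0), (26, 1), (26, 2), (26, 3), (26, 4), (26, 5), (26, 6), (26, 7)]

Answer: 48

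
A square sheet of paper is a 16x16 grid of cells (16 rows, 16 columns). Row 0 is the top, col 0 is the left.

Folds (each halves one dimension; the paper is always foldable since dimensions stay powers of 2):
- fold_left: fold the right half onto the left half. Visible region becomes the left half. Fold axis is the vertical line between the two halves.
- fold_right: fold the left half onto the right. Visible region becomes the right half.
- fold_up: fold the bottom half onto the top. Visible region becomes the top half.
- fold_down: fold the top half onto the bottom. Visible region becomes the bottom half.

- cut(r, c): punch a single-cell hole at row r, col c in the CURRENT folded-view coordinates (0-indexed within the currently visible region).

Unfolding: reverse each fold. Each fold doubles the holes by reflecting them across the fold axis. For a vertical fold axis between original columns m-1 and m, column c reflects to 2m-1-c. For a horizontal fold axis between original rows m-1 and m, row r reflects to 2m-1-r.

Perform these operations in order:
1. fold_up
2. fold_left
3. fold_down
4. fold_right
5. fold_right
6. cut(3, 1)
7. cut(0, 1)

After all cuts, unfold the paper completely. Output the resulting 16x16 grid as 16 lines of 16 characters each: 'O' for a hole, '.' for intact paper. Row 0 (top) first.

Op 1 fold_up: fold axis h@8; visible region now rows[0,8) x cols[0,16) = 8x16
Op 2 fold_left: fold axis v@8; visible region now rows[0,8) x cols[0,8) = 8x8
Op 3 fold_down: fold axis h@4; visible region now rows[4,8) x cols[0,8) = 4x8
Op 4 fold_right: fold axis v@4; visible region now rows[4,8) x cols[4,8) = 4x4
Op 5 fold_right: fold axis v@6; visible region now rows[4,8) x cols[6,8) = 4x2
Op 6 cut(3, 1): punch at orig (7,7); cuts so far [(7, 7)]; region rows[4,8) x cols[6,8) = 4x2
Op 7 cut(0, 1): punch at orig (4,7); cuts so far [(4, 7), (7, 7)]; region rows[4,8) x cols[6,8) = 4x2
Unfold 1 (reflect across v@6): 4 holes -> [(4, 4), (4, 7), (7, 4), (7, 7)]
Unfold 2 (reflect across v@4): 8 holes -> [(4, 0), (4, 3), (4, 4), (4, 7), (7, 0), (7, 3), (7, 4), (7, 7)]
Unfold 3 (reflect across h@4): 16 holes -> [(0, 0), (0, 3), (0, 4), (0, 7), (3, 0), (3, 3), (3, 4), (3, 7), (4, 0), (4, 3), (4, 4), (4, 7), (7, 0), (7, 3), (7, 4), (7, 7)]
Unfold 4 (reflect across v@8): 32 holes -> [(0, 0), (0, 3), (0, 4), (0, 7), (0, 8), (0, 11), (0, 12), (0, 15), (3, 0), (3, 3), (3, 4), (3, 7), (3, 8), (3, 11), (3, 12), (3, 15), (4, 0), (4, 3), (4, 4), (4, 7), (4, 8), (4, 11), (4, 12), (4, 15), (7, 0), (7, 3), (7, 4), (7, 7), (7, 8), (7, 11), (7, 12), (7, 15)]
Unfold 5 (reflect across h@8): 64 holes -> [(0, 0), (0, 3), (0, 4), (0, 7), (0, 8), (0, 11), (0, 12), (0, 15), (3, 0), (3, 3), (3, 4), (3, 7), (3, 8), (3, 11), (3, 12), (3, 15), (4, 0), (4, 3), (4, 4), (4, 7), (4, 8), (4, 11), (4, 12), (4, 15), (7, 0), (7, 3), (7, 4), (7, 7), (7, 8), (7, 11), (7, 12), (7, 15), (8, 0), (8, 3), (8, 4), (8, 7), (8, 8), (8, 11), (8, 12), (8, 15), (11, 0), (11, 3), (11, 4), (11, 7), (11, 8), (11, 11), (11, 12), (11, 15), (12, 0), (12, 3), (12, 4), (12, 7), (12, 8), (12, 11), (12, 12), (12, 15), (15, 0), (15, 3), (15, 4), (15, 7), (15, 8), (15, 11), (15, 12), (15, 15)]

Answer: O..OO..OO..OO..O
................
................
O..OO..OO..OO..O
O..OO..OO..OO..O
................
................
O..OO..OO..OO..O
O..OO..OO..OO..O
................
................
O..OO..OO..OO..O
O..OO..OO..OO..O
................
................
O..OO..OO..OO..O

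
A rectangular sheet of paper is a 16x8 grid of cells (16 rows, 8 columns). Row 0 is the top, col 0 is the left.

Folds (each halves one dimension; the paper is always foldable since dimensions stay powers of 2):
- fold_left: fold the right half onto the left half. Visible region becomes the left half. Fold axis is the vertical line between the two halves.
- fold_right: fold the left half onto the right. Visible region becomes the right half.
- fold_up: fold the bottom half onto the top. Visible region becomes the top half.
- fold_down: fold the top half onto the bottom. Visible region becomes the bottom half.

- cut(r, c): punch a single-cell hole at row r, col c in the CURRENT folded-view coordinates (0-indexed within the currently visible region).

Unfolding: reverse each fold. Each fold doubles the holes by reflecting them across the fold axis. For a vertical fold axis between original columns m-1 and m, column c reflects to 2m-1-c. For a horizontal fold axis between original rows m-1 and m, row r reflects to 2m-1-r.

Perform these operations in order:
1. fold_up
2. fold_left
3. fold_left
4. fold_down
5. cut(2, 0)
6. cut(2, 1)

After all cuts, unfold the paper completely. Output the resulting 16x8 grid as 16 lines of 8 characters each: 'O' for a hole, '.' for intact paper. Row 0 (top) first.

Op 1 fold_up: fold axis h@8; visible region now rows[0,8) x cols[0,8) = 8x8
Op 2 fold_left: fold axis v@4; visible region now rows[0,8) x cols[0,4) = 8x4
Op 3 fold_left: fold axis v@2; visible region now rows[0,8) x cols[0,2) = 8x2
Op 4 fold_down: fold axis h@4; visible region now rows[4,8) x cols[0,2) = 4x2
Op 5 cut(2, 0): punch at orig (6,0); cuts so far [(6, 0)]; region rows[4,8) x cols[0,2) = 4x2
Op 6 cut(2, 1): punch at orig (6,1); cuts so far [(6, 0), (6, 1)]; region rows[4,8) x cols[0,2) = 4x2
Unfold 1 (reflect across h@4): 4 holes -> [(1, 0), (1, 1), (6, 0), (6, 1)]
Unfold 2 (reflect across v@2): 8 holes -> [(1, 0), (1, 1), (1, 2), (1, 3), (6, 0), (6, 1), (6, 2), (6, 3)]
Unfold 3 (reflect across v@4): 16 holes -> [(1, 0), (1, 1), (1, 2), (1, 3), (1, 4), (1, 5), (1, 6), (1, 7), (6, 0), (6, 1), (6, 2), (6, 3), (6, 4), (6, 5), (6, 6), (6, 7)]
Unfold 4 (reflect across h@8): 32 holes -> [(1, 0), (1, 1), (1, 2), (1, 3), (1, 4), (1, 5), (1, 6), (1, 7), (6, 0), (6, 1), (6, 2), (6, 3), (6, 4), (6, 5), (6, 6), (6, 7), (9, 0), (9, 1), (9, 2), (9, 3), (9, 4), (9, 5), (9, 6), (9, 7), (14, 0), (14, 1), (14, 2), (14, 3), (14, 4), (14, 5), (14, 6), (14, 7)]

Answer: ........
OOOOOOOO
........
........
........
........
OOOOOOOO
........
........
OOOOOOOO
........
........
........
........
OOOOOOOO
........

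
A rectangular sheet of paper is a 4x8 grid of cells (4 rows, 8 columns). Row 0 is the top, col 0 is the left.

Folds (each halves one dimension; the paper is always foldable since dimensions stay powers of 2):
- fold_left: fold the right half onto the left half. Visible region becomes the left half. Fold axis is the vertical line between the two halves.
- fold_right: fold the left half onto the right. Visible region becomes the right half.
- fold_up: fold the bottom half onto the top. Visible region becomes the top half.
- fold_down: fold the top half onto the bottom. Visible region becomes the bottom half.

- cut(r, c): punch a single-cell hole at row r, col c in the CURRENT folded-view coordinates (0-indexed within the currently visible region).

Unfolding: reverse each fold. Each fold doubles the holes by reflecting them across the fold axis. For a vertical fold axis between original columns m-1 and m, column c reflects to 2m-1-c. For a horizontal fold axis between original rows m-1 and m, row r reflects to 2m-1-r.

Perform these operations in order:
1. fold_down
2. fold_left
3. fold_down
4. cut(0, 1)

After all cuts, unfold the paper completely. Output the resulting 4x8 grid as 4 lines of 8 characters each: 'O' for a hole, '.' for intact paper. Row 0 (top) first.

Op 1 fold_down: fold axis h@2; visible region now rows[2,4) x cols[0,8) = 2x8
Op 2 fold_left: fold axis v@4; visible region now rows[2,4) x cols[0,4) = 2x4
Op 3 fold_down: fold axis h@3; visible region now rows[3,4) x cols[0,4) = 1x4
Op 4 cut(0, 1): punch at orig (3,1); cuts so far [(3, 1)]; region rows[3,4) x cols[0,4) = 1x4
Unfold 1 (reflect across h@3): 2 holes -> [(2, 1), (3, 1)]
Unfold 2 (reflect across v@4): 4 holes -> [(2, 1), (2, 6), (3, 1), (3, 6)]
Unfold 3 (reflect across h@2): 8 holes -> [(0, 1), (0, 6), (1, 1), (1, 6), (2, 1), (2, 6), (3, 1), (3, 6)]

Answer: .O....O.
.O....O.
.O....O.
.O....O.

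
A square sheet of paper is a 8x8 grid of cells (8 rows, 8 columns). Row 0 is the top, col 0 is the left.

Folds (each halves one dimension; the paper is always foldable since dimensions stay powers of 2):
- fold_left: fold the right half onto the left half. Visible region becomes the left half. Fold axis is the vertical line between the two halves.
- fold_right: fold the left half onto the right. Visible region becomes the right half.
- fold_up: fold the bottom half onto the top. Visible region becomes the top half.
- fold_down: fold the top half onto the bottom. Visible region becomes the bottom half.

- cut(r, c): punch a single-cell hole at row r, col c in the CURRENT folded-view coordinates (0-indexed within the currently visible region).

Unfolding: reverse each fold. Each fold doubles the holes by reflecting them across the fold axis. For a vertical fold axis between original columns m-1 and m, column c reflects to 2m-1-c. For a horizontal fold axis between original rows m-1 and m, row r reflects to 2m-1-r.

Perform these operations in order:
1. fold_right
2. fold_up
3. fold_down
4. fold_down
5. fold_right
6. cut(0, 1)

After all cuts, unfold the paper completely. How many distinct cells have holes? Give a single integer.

Op 1 fold_right: fold axis v@4; visible region now rows[0,8) x cols[4,8) = 8x4
Op 2 fold_up: fold axis h@4; visible region now rows[0,4) x cols[4,8) = 4x4
Op 3 fold_down: fold axis h@2; visible region now rows[2,4) x cols[4,8) = 2x4
Op 4 fold_down: fold axis h@3; visible region now rows[3,4) x cols[4,8) = 1x4
Op 5 fold_right: fold axis v@6; visible region now rows[3,4) x cols[6,8) = 1x2
Op 6 cut(0, 1): punch at orig (3,7); cuts so far [(3, 7)]; region rows[3,4) x cols[6,8) = 1x2
Unfold 1 (reflect across v@6): 2 holes -> [(3, 4), (3, 7)]
Unfold 2 (reflect across h@3): 4 holes -> [(2, 4), (2, 7), (3, 4), (3, 7)]
Unfold 3 (reflect across h@2): 8 holes -> [(0, 4), (0, 7), (1, 4), (1, 7), (2, 4), (2, 7), (3, 4), (3, 7)]
Unfold 4 (reflect across h@4): 16 holes -> [(0, 4), (0, 7), (1, 4), (1, 7), (2, 4), (2, 7), (3, 4), (3, 7), (4, 4), (4, 7), (5, 4), (5, 7), (6, 4), (6, 7), (7, 4), (7, 7)]
Unfold 5 (reflect across v@4): 32 holes -> [(0, 0), (0, 3), (0, 4), (0, 7), (1, 0), (1, 3), (1, 4), (1, 7), (2, 0), (2, 3), (2, 4), (2, 7), (3, 0), (3, 3), (3, 4), (3, 7), (4, 0), (4, 3), (4, 4), (4, 7), (5, 0), (5, 3), (5, 4), (5, 7), (6, 0), (6, 3), (6, 4), (6, 7), (7, 0), (7, 3), (7, 4), (7, 7)]

Answer: 32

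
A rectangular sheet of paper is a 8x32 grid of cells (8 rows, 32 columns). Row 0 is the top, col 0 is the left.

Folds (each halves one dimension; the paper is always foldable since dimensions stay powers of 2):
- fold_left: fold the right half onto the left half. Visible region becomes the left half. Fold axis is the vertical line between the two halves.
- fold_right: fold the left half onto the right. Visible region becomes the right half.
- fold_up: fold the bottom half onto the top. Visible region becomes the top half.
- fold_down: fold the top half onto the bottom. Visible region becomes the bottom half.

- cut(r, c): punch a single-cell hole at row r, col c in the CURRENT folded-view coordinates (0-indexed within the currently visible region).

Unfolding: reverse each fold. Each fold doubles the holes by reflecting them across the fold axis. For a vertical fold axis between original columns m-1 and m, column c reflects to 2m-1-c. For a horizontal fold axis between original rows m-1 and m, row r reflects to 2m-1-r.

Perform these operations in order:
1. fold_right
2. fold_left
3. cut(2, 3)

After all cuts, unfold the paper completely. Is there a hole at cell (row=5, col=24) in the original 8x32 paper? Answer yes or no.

Answer: no

Derivation:
Op 1 fold_right: fold axis v@16; visible region now rows[0,8) x cols[16,32) = 8x16
Op 2 fold_left: fold axis v@24; visible region now rows[0,8) x cols[16,24) = 8x8
Op 3 cut(2, 3): punch at orig (2,19); cuts so far [(2, 19)]; region rows[0,8) x cols[16,24) = 8x8
Unfold 1 (reflect across v@24): 2 holes -> [(2, 19), (2, 28)]
Unfold 2 (reflect across v@16): 4 holes -> [(2, 3), (2, 12), (2, 19), (2, 28)]
Holes: [(2, 3), (2, 12), (2, 19), (2, 28)]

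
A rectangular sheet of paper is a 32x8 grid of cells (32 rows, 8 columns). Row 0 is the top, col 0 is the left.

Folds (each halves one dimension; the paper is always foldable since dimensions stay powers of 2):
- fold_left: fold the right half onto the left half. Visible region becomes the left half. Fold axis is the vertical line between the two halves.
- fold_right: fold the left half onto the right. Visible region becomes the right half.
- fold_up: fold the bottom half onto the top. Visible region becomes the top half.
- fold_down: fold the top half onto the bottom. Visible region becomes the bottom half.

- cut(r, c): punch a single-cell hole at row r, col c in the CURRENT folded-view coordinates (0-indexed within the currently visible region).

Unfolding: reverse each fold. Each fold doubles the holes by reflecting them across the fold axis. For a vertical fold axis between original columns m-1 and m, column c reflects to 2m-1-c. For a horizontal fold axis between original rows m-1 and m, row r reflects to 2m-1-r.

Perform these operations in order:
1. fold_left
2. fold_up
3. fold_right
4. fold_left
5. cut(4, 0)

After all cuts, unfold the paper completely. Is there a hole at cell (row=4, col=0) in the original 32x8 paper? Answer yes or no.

Op 1 fold_left: fold axis v@4; visible region now rows[0,32) x cols[0,4) = 32x4
Op 2 fold_up: fold axis h@16; visible region now rows[0,16) x cols[0,4) = 16x4
Op 3 fold_right: fold axis v@2; visible region now rows[0,16) x cols[2,4) = 16x2
Op 4 fold_left: fold axis v@3; visible region now rows[0,16) x cols[2,3) = 16x1
Op 5 cut(4, 0): punch at orig (4,2); cuts so far [(4, 2)]; region rows[0,16) x cols[2,3) = 16x1
Unfold 1 (reflect across v@3): 2 holes -> [(4, 2), (4, 3)]
Unfold 2 (reflect across v@2): 4 holes -> [(4, 0), (4, 1), (4, 2), (4, 3)]
Unfold 3 (reflect across h@16): 8 holes -> [(4, 0), (4, 1), (4, 2), (4, 3), (27, 0), (27, 1), (27, 2), (27, 3)]
Unfold 4 (reflect across v@4): 16 holes -> [(4, 0), (4, 1), (4, 2), (4, 3), (4, 4), (4, 5), (4, 6), (4, 7), (27, 0), (27, 1), (27, 2), (27, 3), (27, 4), (27, 5), (27, 6), (27, 7)]
Holes: [(4, 0), (4, 1), (4, 2), (4, 3), (4, 4), (4, 5), (4, 6), (4, 7), (27, 0), (27, 1), (27, 2), (27, 3), (27, 4), (27, 5), (27, 6), (27, 7)]

Answer: yes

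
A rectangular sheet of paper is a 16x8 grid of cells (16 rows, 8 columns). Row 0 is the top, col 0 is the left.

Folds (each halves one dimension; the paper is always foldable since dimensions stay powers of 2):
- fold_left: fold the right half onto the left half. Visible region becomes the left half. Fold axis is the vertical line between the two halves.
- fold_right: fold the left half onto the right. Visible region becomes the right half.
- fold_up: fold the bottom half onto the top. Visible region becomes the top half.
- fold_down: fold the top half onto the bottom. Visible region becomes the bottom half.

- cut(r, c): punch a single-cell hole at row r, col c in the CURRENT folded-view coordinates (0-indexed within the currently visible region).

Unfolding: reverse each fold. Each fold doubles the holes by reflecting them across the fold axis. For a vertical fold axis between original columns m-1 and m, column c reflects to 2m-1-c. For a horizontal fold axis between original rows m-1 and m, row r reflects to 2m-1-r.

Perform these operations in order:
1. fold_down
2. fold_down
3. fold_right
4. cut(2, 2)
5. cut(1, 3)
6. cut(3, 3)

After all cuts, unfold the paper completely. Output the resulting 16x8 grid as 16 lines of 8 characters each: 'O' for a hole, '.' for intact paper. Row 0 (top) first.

Op 1 fold_down: fold axis h@8; visible region now rows[8,16) x cols[0,8) = 8x8
Op 2 fold_down: fold axis h@12; visible region now rows[12,16) x cols[0,8) = 4x8
Op 3 fold_right: fold axis v@4; visible region now rows[12,16) x cols[4,8) = 4x4
Op 4 cut(2, 2): punch at orig (14,6); cuts so far [(14, 6)]; region rows[12,16) x cols[4,8) = 4x4
Op 5 cut(1, 3): punch at orig (13,7); cuts so far [(13, 7), (14, 6)]; region rows[12,16) x cols[4,8) = 4x4
Op 6 cut(3, 3): punch at orig (15,7); cuts so far [(13, 7), (14, 6), (15, 7)]; region rows[12,16) x cols[4,8) = 4x4
Unfold 1 (reflect across v@4): 6 holes -> [(13, 0), (13, 7), (14, 1), (14, 6), (15, 0), (15, 7)]
Unfold 2 (reflect across h@12): 12 holes -> [(8, 0), (8, 7), (9, 1), (9, 6), (10, 0), (10, 7), (13, 0), (13, 7), (14, 1), (14, 6), (15, 0), (15, 7)]
Unfold 3 (reflect across h@8): 24 holes -> [(0, 0), (0, 7), (1, 1), (1, 6), (2, 0), (2, 7), (5, 0), (5, 7), (6, 1), (6, 6), (7, 0), (7, 7), (8, 0), (8, 7), (9, 1), (9, 6), (10, 0), (10, 7), (13, 0), (13, 7), (14, 1), (14, 6), (15, 0), (15, 7)]

Answer: O......O
.O....O.
O......O
........
........
O......O
.O....O.
O......O
O......O
.O....O.
O......O
........
........
O......O
.O....O.
O......O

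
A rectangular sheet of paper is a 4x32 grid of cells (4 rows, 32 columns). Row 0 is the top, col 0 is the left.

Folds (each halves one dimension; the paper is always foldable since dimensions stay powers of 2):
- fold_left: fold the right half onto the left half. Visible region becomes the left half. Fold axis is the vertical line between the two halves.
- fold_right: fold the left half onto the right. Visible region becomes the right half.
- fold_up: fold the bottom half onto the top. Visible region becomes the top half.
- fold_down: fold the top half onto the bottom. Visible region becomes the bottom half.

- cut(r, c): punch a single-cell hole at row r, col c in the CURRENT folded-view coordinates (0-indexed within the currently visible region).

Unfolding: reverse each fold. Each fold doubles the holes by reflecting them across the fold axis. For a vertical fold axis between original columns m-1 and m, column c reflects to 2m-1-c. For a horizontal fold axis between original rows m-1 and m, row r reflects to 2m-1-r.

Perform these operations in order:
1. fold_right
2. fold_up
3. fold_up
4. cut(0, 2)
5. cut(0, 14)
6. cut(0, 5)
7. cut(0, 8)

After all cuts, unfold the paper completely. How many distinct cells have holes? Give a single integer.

Answer: 32

Derivation:
Op 1 fold_right: fold axis v@16; visible region now rows[0,4) x cols[16,32) = 4x16
Op 2 fold_up: fold axis h@2; visible region now rows[0,2) x cols[16,32) = 2x16
Op 3 fold_up: fold axis h@1; visible region now rows[0,1) x cols[16,32) = 1x16
Op 4 cut(0, 2): punch at orig (0,18); cuts so far [(0, 18)]; region rows[0,1) x cols[16,32) = 1x16
Op 5 cut(0, 14): punch at orig (0,30); cuts so far [(0, 18), (0, 30)]; region rows[0,1) x cols[16,32) = 1x16
Op 6 cut(0, 5): punch at orig (0,21); cuts so far [(0, 18), (0, 21), (0, 30)]; region rows[0,1) x cols[16,32) = 1x16
Op 7 cut(0, 8): punch at orig (0,24); cuts so far [(0, 18), (0, 21), (0, 24), (0, 30)]; region rows[0,1) x cols[16,32) = 1x16
Unfold 1 (reflect across h@1): 8 holes -> [(0, 18), (0, 21), (0, 24), (0, 30), (1, 18), (1, 21), (1, 24), (1, 30)]
Unfold 2 (reflect across h@2): 16 holes -> [(0, 18), (0, 21), (0, 24), (0, 30), (1, 18), (1, 21), (1, 24), (1, 30), (2, 18), (2, 21), (2, 24), (2, 30), (3, 18), (3, 21), (3, 24), (3, 30)]
Unfold 3 (reflect across v@16): 32 holes -> [(0, 1), (0, 7), (0, 10), (0, 13), (0, 18), (0, 21), (0, 24), (0, 30), (1, 1), (1, 7), (1, 10), (1, 13), (1, 18), (1, 21), (1, 24), (1, 30), (2, 1), (2, 7), (2, 10), (2, 13), (2, 18), (2, 21), (2, 24), (2, 30), (3, 1), (3, 7), (3, 10), (3, 13), (3, 18), (3, 21), (3, 24), (3, 30)]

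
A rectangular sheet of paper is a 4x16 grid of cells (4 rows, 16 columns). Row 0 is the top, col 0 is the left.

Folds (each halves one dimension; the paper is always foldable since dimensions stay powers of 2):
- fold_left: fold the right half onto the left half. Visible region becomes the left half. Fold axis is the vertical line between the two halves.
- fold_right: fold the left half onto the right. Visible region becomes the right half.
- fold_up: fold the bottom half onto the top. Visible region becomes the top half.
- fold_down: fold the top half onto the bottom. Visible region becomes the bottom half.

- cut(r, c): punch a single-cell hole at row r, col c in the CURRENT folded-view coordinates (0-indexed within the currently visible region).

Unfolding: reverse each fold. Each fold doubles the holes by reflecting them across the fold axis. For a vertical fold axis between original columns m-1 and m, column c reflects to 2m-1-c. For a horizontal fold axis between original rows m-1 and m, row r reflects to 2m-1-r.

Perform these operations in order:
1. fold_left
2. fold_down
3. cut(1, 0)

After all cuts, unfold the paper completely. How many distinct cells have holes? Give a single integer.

Answer: 4

Derivation:
Op 1 fold_left: fold axis v@8; visible region now rows[0,4) x cols[0,8) = 4x8
Op 2 fold_down: fold axis h@2; visible region now rows[2,4) x cols[0,8) = 2x8
Op 3 cut(1, 0): punch at orig (3,0); cuts so far [(3, 0)]; region rows[2,4) x cols[0,8) = 2x8
Unfold 1 (reflect across h@2): 2 holes -> [(0, 0), (3, 0)]
Unfold 2 (reflect across v@8): 4 holes -> [(0, 0), (0, 15), (3, 0), (3, 15)]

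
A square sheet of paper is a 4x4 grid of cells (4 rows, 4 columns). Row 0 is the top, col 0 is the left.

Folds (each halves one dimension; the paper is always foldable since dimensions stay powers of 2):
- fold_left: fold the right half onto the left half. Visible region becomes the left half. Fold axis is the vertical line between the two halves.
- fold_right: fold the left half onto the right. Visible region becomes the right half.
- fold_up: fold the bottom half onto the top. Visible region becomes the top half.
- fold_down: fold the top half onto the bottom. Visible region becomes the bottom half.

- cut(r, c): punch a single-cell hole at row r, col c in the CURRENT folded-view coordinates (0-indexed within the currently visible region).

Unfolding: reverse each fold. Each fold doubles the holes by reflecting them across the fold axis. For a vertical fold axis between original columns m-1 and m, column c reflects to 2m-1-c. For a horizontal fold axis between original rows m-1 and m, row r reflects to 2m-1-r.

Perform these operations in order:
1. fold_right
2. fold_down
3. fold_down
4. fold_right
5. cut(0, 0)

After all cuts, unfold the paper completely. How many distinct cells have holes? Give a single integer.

Answer: 16

Derivation:
Op 1 fold_right: fold axis v@2; visible region now rows[0,4) x cols[2,4) = 4x2
Op 2 fold_down: fold axis h@2; visible region now rows[2,4) x cols[2,4) = 2x2
Op 3 fold_down: fold axis h@3; visible region now rows[3,4) x cols[2,4) = 1x2
Op 4 fold_right: fold axis v@3; visible region now rows[3,4) x cols[3,4) = 1x1
Op 5 cut(0, 0): punch at orig (3,3); cuts so far [(3, 3)]; region rows[3,4) x cols[3,4) = 1x1
Unfold 1 (reflect across v@3): 2 holes -> [(3, 2), (3, 3)]
Unfold 2 (reflect across h@3): 4 holes -> [(2, 2), (2, 3), (3, 2), (3, 3)]
Unfold 3 (reflect across h@2): 8 holes -> [(0, 2), (0, 3), (1, 2), (1, 3), (2, 2), (2, 3), (3, 2), (3, 3)]
Unfold 4 (reflect across v@2): 16 holes -> [(0, 0), (0, 1), (0, 2), (0, 3), (1, 0), (1, 1), (1, 2), (1, 3), (2, 0), (2, 1), (2, 2), (2, 3), (3, 0), (3, 1), (3, 2), (3, 3)]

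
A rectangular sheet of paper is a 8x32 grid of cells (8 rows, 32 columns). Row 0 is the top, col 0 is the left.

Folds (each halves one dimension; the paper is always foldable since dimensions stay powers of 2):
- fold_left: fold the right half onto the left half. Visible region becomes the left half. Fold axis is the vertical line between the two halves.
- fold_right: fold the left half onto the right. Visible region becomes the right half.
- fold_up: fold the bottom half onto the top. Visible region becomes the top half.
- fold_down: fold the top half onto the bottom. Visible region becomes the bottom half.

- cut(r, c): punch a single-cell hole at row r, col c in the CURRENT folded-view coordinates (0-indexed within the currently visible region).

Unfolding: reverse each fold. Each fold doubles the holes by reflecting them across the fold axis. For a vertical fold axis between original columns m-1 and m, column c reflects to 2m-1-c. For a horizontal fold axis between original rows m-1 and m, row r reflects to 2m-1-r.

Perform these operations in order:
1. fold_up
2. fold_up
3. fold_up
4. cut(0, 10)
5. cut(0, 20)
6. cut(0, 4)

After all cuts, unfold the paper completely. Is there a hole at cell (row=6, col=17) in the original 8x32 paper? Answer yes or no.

Answer: no

Derivation:
Op 1 fold_up: fold axis h@4; visible region now rows[0,4) x cols[0,32) = 4x32
Op 2 fold_up: fold axis h@2; visible region now rows[0,2) x cols[0,32) = 2x32
Op 3 fold_up: fold axis h@1; visible region now rows[0,1) x cols[0,32) = 1x32
Op 4 cut(0, 10): punch at orig (0,10); cuts so far [(0, 10)]; region rows[0,1) x cols[0,32) = 1x32
Op 5 cut(0, 20): punch at orig (0,20); cuts so far [(0, 10), (0, 20)]; region rows[0,1) x cols[0,32) = 1x32
Op 6 cut(0, 4): punch at orig (0,4); cuts so far [(0, 4), (0, 10), (0, 20)]; region rows[0,1) x cols[0,32) = 1x32
Unfold 1 (reflect across h@1): 6 holes -> [(0, 4), (0, 10), (0, 20), (1, 4), (1, 10), (1, 20)]
Unfold 2 (reflect across h@2): 12 holes -> [(0, 4), (0, 10), (0, 20), (1, 4), (1, 10), (1, 20), (2, 4), (2, 10), (2, 20), (3, 4), (3, 10), (3, 20)]
Unfold 3 (reflect across h@4): 24 holes -> [(0, 4), (0, 10), (0, 20), (1, 4), (1, 10), (1, 20), (2, 4), (2, 10), (2, 20), (3, 4), (3, 10), (3, 20), (4, 4), (4, 10), (4, 20), (5, 4), (5, 10), (5, 20), (6, 4), (6, 10), (6, 20), (7, 4), (7, 10), (7, 20)]
Holes: [(0, 4), (0, 10), (0, 20), (1, 4), (1, 10), (1, 20), (2, 4), (2, 10), (2, 20), (3, 4), (3, 10), (3, 20), (4, 4), (4, 10), (4, 20), (5, 4), (5, 10), (5, 20), (6, 4), (6, 10), (6, 20), (7, 4), (7, 10), (7, 20)]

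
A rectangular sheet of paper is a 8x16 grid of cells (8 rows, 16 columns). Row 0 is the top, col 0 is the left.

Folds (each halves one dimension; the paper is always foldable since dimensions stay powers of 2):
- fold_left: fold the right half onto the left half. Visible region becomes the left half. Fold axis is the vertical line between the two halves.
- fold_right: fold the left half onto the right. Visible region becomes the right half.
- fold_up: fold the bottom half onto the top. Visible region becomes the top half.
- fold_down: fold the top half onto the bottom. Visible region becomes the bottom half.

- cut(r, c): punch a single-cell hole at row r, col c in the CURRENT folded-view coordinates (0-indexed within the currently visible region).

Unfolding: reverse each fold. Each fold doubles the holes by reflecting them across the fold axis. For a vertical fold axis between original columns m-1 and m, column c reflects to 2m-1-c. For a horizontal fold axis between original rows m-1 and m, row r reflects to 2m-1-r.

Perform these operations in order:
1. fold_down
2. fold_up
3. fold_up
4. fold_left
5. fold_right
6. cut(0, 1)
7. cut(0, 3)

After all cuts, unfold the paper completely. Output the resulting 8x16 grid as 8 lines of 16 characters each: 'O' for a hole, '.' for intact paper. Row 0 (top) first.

Answer: O.O..O.OO.O..O.O
O.O..O.OO.O..O.O
O.O..O.OO.O..O.O
O.O..O.OO.O..O.O
O.O..O.OO.O..O.O
O.O..O.OO.O..O.O
O.O..O.OO.O..O.O
O.O..O.OO.O..O.O

Derivation:
Op 1 fold_down: fold axis h@4; visible region now rows[4,8) x cols[0,16) = 4x16
Op 2 fold_up: fold axis h@6; visible region now rows[4,6) x cols[0,16) = 2x16
Op 3 fold_up: fold axis h@5; visible region now rows[4,5) x cols[0,16) = 1x16
Op 4 fold_left: fold axis v@8; visible region now rows[4,5) x cols[0,8) = 1x8
Op 5 fold_right: fold axis v@4; visible region now rows[4,5) x cols[4,8) = 1x4
Op 6 cut(0, 1): punch at orig (4,5); cuts so far [(4, 5)]; region rows[4,5) x cols[4,8) = 1x4
Op 7 cut(0, 3): punch at orig (4,7); cuts so far [(4, 5), (4, 7)]; region rows[4,5) x cols[4,8) = 1x4
Unfold 1 (reflect across v@4): 4 holes -> [(4, 0), (4, 2), (4, 5), (4, 7)]
Unfold 2 (reflect across v@8): 8 holes -> [(4, 0), (4, 2), (4, 5), (4, 7), (4, 8), (4, 10), (4, 13), (4, 15)]
Unfold 3 (reflect across h@5): 16 holes -> [(4, 0), (4, 2), (4, 5), (4, 7), (4, 8), (4, 10), (4, 13), (4, 15), (5, 0), (5, 2), (5, 5), (5, 7), (5, 8), (5, 10), (5, 13), (5, 15)]
Unfold 4 (reflect across h@6): 32 holes -> [(4, 0), (4, 2), (4, 5), (4, 7), (4, 8), (4, 10), (4, 13), (4, 15), (5, 0), (5, 2), (5, 5), (5, 7), (5, 8), (5, 10), (5, 13), (5, 15), (6, 0), (6, 2), (6, 5), (6, 7), (6, 8), (6, 10), (6, 13), (6, 15), (7, 0), (7, 2), (7, 5), (7, 7), (7, 8), (7, 10), (7, 13), (7, 15)]
Unfold 5 (reflect across h@4): 64 holes -> [(0, 0), (0, 2), (0, 5), (0, 7), (0, 8), (0, 10), (0, 13), (0, 15), (1, 0), (1, 2), (1, 5), (1, 7), (1, 8), (1, 10), (1, 13), (1, 15), (2, 0), (2, 2), (2, 5), (2, 7), (2, 8), (2, 10), (2, 13), (2, 15), (3, 0), (3, 2), (3, 5), (3, 7), (3, 8), (3, 10), (3, 13), (3, 15), (4, 0), (4, 2), (4, 5), (4, 7), (4, 8), (4, 10), (4, 13), (4, 15), (5, 0), (5, 2), (5, 5), (5, 7), (5, 8), (5, 10), (5, 13), (5, 15), (6, 0), (6, 2), (6, 5), (6, 7), (6, 8), (6, 10), (6, 13), (6, 15), (7, 0), (7, 2), (7, 5), (7, 7), (7, 8), (7, 10), (7, 13), (7, 15)]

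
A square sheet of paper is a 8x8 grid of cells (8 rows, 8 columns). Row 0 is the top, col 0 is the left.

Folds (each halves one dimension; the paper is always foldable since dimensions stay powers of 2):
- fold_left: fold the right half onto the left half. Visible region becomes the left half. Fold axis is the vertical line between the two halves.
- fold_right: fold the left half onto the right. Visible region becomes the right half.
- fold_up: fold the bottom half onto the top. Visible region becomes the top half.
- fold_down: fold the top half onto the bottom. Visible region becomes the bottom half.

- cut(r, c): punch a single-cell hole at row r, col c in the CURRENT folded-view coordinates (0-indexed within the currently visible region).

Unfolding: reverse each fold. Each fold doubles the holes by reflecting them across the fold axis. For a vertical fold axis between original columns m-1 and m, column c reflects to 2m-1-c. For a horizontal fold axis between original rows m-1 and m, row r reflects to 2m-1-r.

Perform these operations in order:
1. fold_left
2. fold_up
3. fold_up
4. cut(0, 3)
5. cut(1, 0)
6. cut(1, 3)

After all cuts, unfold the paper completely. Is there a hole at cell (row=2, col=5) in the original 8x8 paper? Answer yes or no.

Op 1 fold_left: fold axis v@4; visible region now rows[0,8) x cols[0,4) = 8x4
Op 2 fold_up: fold axis h@4; visible region now rows[0,4) x cols[0,4) = 4x4
Op 3 fold_up: fold axis h@2; visible region now rows[0,2) x cols[0,4) = 2x4
Op 4 cut(0, 3): punch at orig (0,3); cuts so far [(0, 3)]; region rows[0,2) x cols[0,4) = 2x4
Op 5 cut(1, 0): punch at orig (1,0); cuts so far [(0, 3), (1, 0)]; region rows[0,2) x cols[0,4) = 2x4
Op 6 cut(1, 3): punch at orig (1,3); cuts so far [(0, 3), (1, 0), (1, 3)]; region rows[0,2) x cols[0,4) = 2x4
Unfold 1 (reflect across h@2): 6 holes -> [(0, 3), (1, 0), (1, 3), (2, 0), (2, 3), (3, 3)]
Unfold 2 (reflect across h@4): 12 holes -> [(0, 3), (1, 0), (1, 3), (2, 0), (2, 3), (3, 3), (4, 3), (5, 0), (5, 3), (6, 0), (6, 3), (7, 3)]
Unfold 3 (reflect across v@4): 24 holes -> [(0, 3), (0, 4), (1, 0), (1, 3), (1, 4), (1, 7), (2, 0), (2, 3), (2, 4), (2, 7), (3, 3), (3, 4), (4, 3), (4, 4), (5, 0), (5, 3), (5, 4), (5, 7), (6, 0), (6, 3), (6, 4), (6, 7), (7, 3), (7, 4)]
Holes: [(0, 3), (0, 4), (1, 0), (1, 3), (1, 4), (1, 7), (2, 0), (2, 3), (2, 4), (2, 7), (3, 3), (3, 4), (4, 3), (4, 4), (5, 0), (5, 3), (5, 4), (5, 7), (6, 0), (6, 3), (6, 4), (6, 7), (7, 3), (7, 4)]

Answer: no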